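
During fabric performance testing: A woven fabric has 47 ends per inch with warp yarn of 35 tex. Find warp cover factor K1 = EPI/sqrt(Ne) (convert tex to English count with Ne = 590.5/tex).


Formula: K1 = EPI / sqrt(Ne), with Ne = 590.5 / tex_warp
Step 1: Ne = 590.5 / 35 = 16.871
Step 2: sqrt(Ne) = sqrt(16.871) = 4.1074
Step 3: K1 = 47 / 4.1074 = 11.4

11.4


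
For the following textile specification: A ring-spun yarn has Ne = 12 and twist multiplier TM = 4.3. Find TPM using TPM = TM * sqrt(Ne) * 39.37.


Formula: TPM = TM * sqrt(Ne) * 39.37
Step 1: sqrt(Ne) = sqrt(12) = 3.4641
Step 2: TM * sqrt(Ne) = 4.3 * 3.4641 = 14.8956
Step 3: TPM = 14.8956 * 39.37 = 586 twists/m

586 twists/m


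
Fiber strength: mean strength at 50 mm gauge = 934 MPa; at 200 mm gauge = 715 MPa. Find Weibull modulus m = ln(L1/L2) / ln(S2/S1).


Formula: m = ln(L1/L2) / ln(S2/S1)
Step 1: ln(L1/L2) = ln(50/200) = -1.38629
Step 2: S2/S1 = 715/934 = 0.76552
Step 3: ln(S2/S1) = ln(0.76552) = -0.26720
Step 4: m = -1.38629 / -0.26720 = 5.19

5.19 (Weibull m)


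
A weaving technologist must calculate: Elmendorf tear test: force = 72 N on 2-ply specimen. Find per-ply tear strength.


Formula: Per-ply strength = Total force / Number of plies
Per-ply = 72 N / 2
Per-ply = 36 N

36 N


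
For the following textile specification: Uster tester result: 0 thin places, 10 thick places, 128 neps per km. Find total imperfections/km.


Formula: Total = thin places + thick places + neps
Total = 0 + 10 + 128
Total = 138 imperfections/km

138 imperfections/km


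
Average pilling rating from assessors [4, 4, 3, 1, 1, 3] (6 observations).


Formula: Mean = sum / count
Sum = 4 + 4 + 3 + 1 + 1 + 3 = 16
Mean = 16 / 6 = 2.7

2.7


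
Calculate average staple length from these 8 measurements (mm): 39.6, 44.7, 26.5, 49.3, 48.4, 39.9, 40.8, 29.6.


Formula: Mean = sum of lengths / count
Sum = 39.6 + 44.7 + 26.5 + 49.3 + 48.4 + 39.9 + 40.8 + 29.6
Sum = 318.8 mm
Mean = 318.8 / 8 = 39.85 mm

39.85 mm


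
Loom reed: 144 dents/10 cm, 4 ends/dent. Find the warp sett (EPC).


Formula: EPC = (dents per 10 cm * ends per dent) / 10
Step 1: Total ends per 10 cm = 144 * 4 = 576
Step 2: EPC = 576 / 10 = 57.6 ends/cm

57.6 ends/cm


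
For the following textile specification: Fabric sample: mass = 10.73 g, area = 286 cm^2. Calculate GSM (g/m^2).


Formula: GSM = mass_g / area_m2
Step 1: Convert area: 286 cm^2 = 286 / 10000 = 0.0286 m^2
Step 2: GSM = 10.73 g / 0.0286 m^2 = 375.2 g/m^2

375.2 g/m^2


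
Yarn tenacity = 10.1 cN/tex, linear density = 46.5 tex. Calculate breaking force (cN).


Formula: Breaking force = Tenacity * Linear density
F = 10.1 cN/tex * 46.5 tex
F = 469.65 cN

469.65 cN


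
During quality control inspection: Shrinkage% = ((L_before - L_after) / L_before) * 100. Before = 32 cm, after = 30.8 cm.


Formula: Shrinkage% = ((L_before - L_after) / L_before) * 100
Step 1: Shrinkage = 32 - 30.8 = 1.2 cm
Step 2: Shrinkage% = (1.2 / 32) * 100
Step 3: Shrinkage% = 0.0375 * 100 = 3.75% ≈ 3.8%

3.8%


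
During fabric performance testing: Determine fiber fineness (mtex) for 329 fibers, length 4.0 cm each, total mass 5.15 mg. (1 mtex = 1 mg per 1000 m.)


Formula: fineness (mtex) = mass (mg) / total length (km) = (mass_mg / total_length_m) * 1000
Step 1: Convert fiber length: 4.0 cm = 0.04 m
Step 2: Total fiber length = 329 * 0.04 = 13.16 m
Step 3: Linear density = 5.15 mg / 13.16 m = 0.3913 mg/m
Step 4: fineness = 0.3913 * 1000 = 391.3 mtex

391.3 mtex


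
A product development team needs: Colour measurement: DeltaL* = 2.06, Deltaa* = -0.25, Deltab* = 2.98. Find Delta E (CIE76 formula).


Formula: Delta E = sqrt(dL*^2 + da*^2 + db*^2)
Step 1: dL*^2 = 2.06^2 = 4.2436
Step 2: da*^2 = (-0.25)^2 = 0.0625
Step 3: db*^2 = 2.98^2 = 8.8804
Step 4: Sum = 4.2436 + 0.0625 + 8.8804 = 13.1865
Step 5: Delta E = sqrt(13.1865) = 3.63

3.63 Delta E


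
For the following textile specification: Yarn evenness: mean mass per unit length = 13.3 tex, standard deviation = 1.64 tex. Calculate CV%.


Formula: CV% = (standard deviation / mean) * 100
Step 1: Ratio = 1.64 / 13.3 = 0.123308
Step 2: CV% = 0.123308 * 100 = 12.3308% ≈ 12.3%

12.3%


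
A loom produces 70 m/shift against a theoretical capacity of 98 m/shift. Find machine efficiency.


Formula: Efficiency% = (Actual output / Theoretical output) * 100
Efficiency% = (70 / 98) * 100
Efficiency% = 0.714286 * 100 = 71.4286% ≈ 71.4%

71.4%


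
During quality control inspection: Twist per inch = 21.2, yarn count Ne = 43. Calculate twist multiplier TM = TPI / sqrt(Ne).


Formula: TM = TPI / sqrt(Ne)
Step 1: sqrt(Ne) = sqrt(43) = 6.5574
Step 2: TM = 21.2 / 6.5574 = 3.23

3.23 TM


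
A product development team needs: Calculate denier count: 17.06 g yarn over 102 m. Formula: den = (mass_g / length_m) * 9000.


Formula: den = (mass_g / length_m) * 9000
Substituting: den = (17.06 / 102) * 9000
Intermediate: 17.06 / 102 = 0.1672549 g/m
den = 0.1672549 * 9000 = 1505.3 denier

1505.3 denier


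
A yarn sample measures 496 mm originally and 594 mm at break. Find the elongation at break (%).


Formula: Elongation (%) = ((L_break - L0) / L0) * 100
Step 1: Extension = 594 - 496 = 98 mm
Step 2: Elongation = (98 / 496) * 100
Step 3: Elongation = 0.197581 * 100 = 19.7581% ≈ 19.8%

19.8%


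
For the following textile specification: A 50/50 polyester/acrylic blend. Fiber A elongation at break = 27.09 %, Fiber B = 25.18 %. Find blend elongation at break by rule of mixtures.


Formula: Blend property = (fraction_A * property_A) + (fraction_B * property_B)
Step 1: Contribution A = 50/100 * 27.09 % = 13.545 %
Step 2: Contribution B = 50/100 * 25.18 % = 12.59 %
Step 3: Blend elongation at break = 13.545 + 12.59 = 26.135 %

26.135 %


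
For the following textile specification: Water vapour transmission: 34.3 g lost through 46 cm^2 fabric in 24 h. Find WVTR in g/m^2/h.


Formula: WVTR = mass_loss / (area * time)
Step 1: Convert area: 46 cm^2 = 0.0046 m^2
Step 2: WVTR = 34.3 g / (0.0046 m^2 * 24 h)
Step 3: WVTR = 34.3 / 0.1104 = 310.7 g/m^2/h

310.7 g/m^2/h


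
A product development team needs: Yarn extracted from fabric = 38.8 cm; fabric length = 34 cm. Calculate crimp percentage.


Formula: Crimp% = ((L_yarn - L_fabric) / L_fabric) * 100
Step 1: Extension = 38.8 - 34 = 4.8 cm
Step 2: Crimp% = (4.8 / 34) * 100
Step 3: Crimp% = 0.141176 * 100 = 14.1176% ≈ 14.1%

14.1%


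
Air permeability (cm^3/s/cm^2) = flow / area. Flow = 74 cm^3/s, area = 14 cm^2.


Formula: Air Permeability = Airflow / Test Area
AP = 74 cm^3/s / 14 cm^2
AP = 5.3 cm^3/s/cm^2

5.3 cm^3/s/cm^2


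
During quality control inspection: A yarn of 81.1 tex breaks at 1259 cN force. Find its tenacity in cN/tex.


Formula: Tenacity = Breaking force / Linear density
Tenacity = 1259 cN / 81.1 tex
Tenacity = 15.52 cN/tex

15.52 cN/tex


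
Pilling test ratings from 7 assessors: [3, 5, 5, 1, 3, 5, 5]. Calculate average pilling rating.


Formula: Mean = sum / count
Sum = 3 + 5 + 5 + 1 + 3 + 5 + 5 = 27
Mean = 27 / 7 = 3.9

3.9


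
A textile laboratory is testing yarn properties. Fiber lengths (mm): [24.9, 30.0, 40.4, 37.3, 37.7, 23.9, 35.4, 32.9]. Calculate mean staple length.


Formula: Mean = sum of lengths / count
Sum = 24.9 + 30.0 + 40.4 + 37.3 + 37.7 + 23.9 + 35.4 + 32.9
Sum = 262.5 mm
Mean = 262.5 / 8 = 32.81 mm

32.81 mm


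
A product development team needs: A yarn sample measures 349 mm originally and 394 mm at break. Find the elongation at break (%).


Formula: Elongation (%) = ((L_break - L0) / L0) * 100
Step 1: Extension = 394 - 349 = 45 mm
Step 2: Elongation = (45 / 349) * 100
Step 3: Elongation = 0.12894 * 100 = 12.894% ≈ 12.9%

12.9%


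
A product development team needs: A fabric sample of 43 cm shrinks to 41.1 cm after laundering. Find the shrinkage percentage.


Formula: Shrinkage% = ((L_before - L_after) / L_before) * 100
Step 1: Shrinkage = 43 - 41.1 = 1.9 cm
Step 2: Shrinkage% = (1.9 / 43) * 100
Step 3: Shrinkage% = 0.044186 * 100 = 4.4186% ≈ 4.4%

4.4%


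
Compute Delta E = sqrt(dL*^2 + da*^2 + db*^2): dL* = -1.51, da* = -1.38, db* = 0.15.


Formula: Delta E = sqrt(dL*^2 + da*^2 + db*^2)
Step 1: dL*^2 = (-1.51)^2 = 2.2801
Step 2: da*^2 = (-1.38)^2 = 1.9044
Step 3: db*^2 = 0.15^2 = 0.0225
Step 4: Sum = 2.2801 + 1.9044 + 0.0225 = 4.207
Step 5: Delta E = sqrt(4.207) = 2.05

2.05 Delta E


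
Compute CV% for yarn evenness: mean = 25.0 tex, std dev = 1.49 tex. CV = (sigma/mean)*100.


Formula: CV% = (standard deviation / mean) * 100
Step 1: Ratio = 1.49 / 25.0 = 0.0596
Step 2: CV% = 0.0596 * 100 = 5.96% ≈ 6.0%

6.0%


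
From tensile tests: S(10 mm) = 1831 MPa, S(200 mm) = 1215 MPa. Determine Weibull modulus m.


Formula: m = ln(L1/L2) / ln(S2/S1)
Step 1: ln(L1/L2) = ln(10/200) = -2.99573
Step 2: S2/S1 = 1215/1831 = 0.66357
Step 3: ln(S2/S1) = ln(0.66357) = -0.41012
Step 4: m = -2.99573 / -0.41012 = 7.30

7.30 (Weibull m)


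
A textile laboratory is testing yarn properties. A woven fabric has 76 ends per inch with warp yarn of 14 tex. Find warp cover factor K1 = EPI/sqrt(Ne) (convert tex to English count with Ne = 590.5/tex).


Formula: K1 = EPI / sqrt(Ne), with Ne = 590.5 / tex_warp
Step 1: Ne = 590.5 / 14 = 42.179
Step 2: sqrt(Ne) = sqrt(42.179) = 6.4945
Step 3: K1 = 76 / 6.4945 = 11.7

11.7


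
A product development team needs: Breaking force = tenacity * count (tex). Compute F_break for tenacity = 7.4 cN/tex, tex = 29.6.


Formula: Breaking force = Tenacity * Linear density
F = 7.4 cN/tex * 29.6 tex
F = 219.04 cN

219.04 cN


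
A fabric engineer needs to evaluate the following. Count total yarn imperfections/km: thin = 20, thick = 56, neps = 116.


Formula: Total = thin places + thick places + neps
Total = 20 + 56 + 116
Total = 192 imperfections/km

192 imperfections/km


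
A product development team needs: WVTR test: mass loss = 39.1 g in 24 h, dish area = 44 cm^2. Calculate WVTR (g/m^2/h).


Formula: WVTR = mass_loss / (area * time)
Step 1: Convert area: 44 cm^2 = 0.0044 m^2
Step 2: WVTR = 39.1 g / (0.0044 m^2 * 24 h)
Step 3: WVTR = 39.1 / 0.1056 = 370.3 g/m^2/h

370.3 g/m^2/h


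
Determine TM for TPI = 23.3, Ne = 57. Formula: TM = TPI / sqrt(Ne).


Formula: TM = TPI / sqrt(Ne)
Step 1: sqrt(Ne) = sqrt(57) = 7.5498
Step 2: TM = 23.3 / 7.5498 = 3.09

3.09 TM


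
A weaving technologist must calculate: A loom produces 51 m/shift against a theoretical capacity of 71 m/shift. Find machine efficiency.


Formula: Efficiency% = (Actual output / Theoretical output) * 100
Efficiency% = (51 / 71) * 100
Efficiency% = 0.71831 * 100 = 71.831% ≈ 71.8%

71.8%


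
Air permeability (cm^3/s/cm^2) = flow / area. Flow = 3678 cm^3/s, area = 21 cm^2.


Formula: Air Permeability = Airflow / Test Area
AP = 3678 cm^3/s / 21 cm^2
AP = 175.1 cm^3/s/cm^2

175.1 cm^3/s/cm^2


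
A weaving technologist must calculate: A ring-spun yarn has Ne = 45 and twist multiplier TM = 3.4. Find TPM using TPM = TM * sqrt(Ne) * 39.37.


Formula: TPM = TM * sqrt(Ne) * 39.37
Step 1: sqrt(Ne) = sqrt(45) = 6.7082
Step 2: TM * sqrt(Ne) = 3.4 * 6.7082 = 22.8079
Step 3: TPM = 22.8079 * 39.37 = 898 twists/m

898 twists/m


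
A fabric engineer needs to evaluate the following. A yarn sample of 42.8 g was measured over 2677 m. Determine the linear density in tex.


Formula: Tex = (mass_g / length_m) * 1000
Substituting: Tex = (42.8 / 2677) * 1000
Intermediate: 42.8 / 2677 = 0.01598805 g/m
Tex = 0.01598805 * 1000 = 15.99 tex

15.99 tex


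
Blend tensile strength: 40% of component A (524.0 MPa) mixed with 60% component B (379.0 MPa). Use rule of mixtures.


Formula: Blend property = (fraction_A * property_A) + (fraction_B * property_B)
Step 1: Contribution A = 40/100 * 524.0 MPa = 209.6 MPa
Step 2: Contribution B = 60/100 * 379.0 MPa = 227.4 MPa
Step 3: Blend tensile strength = 209.6 + 227.4 = 437.0 MPa

437.0 MPa


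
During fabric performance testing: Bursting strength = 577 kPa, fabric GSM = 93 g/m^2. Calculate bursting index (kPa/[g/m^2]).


Formula: Bursting Index = Bursting Strength / Fabric GSM
BI = 577 kPa / 93 g/m^2
BI = 6.204 kPa/(g/m^2)

6.204 kPa/(g/m^2)


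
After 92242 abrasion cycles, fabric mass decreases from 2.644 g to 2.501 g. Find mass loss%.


Formula: Mass loss% = ((m_before - m_after) / m_before) * 100
Step 1: Mass loss = 2.644 - 2.501 = 0.143 g
Step 2: Ratio = 0.143 / 2.644 = 0.0540847
Step 3: Mass loss% = 0.0540847 * 100 = 5.40847% ≈ 5.41%

5.41%


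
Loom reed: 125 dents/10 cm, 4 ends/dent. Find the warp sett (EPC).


Formula: EPC = (dents per 10 cm * ends per dent) / 10
Step 1: Total ends per 10 cm = 125 * 4 = 500
Step 2: EPC = 500 / 10 = 50.0 ends/cm

50.0 ends/cm


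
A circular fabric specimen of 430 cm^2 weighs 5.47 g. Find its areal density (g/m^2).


Formula: GSM = mass_g / area_m2
Step 1: Convert area: 430 cm^2 = 430 / 10000 = 0.043 m^2
Step 2: GSM = 5.47 g / 0.043 m^2 = 127.2 g/m^2

127.2 g/m^2


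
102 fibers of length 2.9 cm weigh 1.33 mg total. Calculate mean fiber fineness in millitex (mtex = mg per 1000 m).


Formula: fineness (mtex) = mass (mg) / total length (km) = (mass_mg / total_length_m) * 1000
Step 1: Convert fiber length: 2.9 cm = 0.029 m
Step 2: Total fiber length = 102 * 0.029 = 2.958 m
Step 3: Linear density = 1.33 mg / 2.958 m = 0.4496 mg/m
Step 4: fineness = 0.4496 * 1000 = 449.6 mtex

449.6 mtex


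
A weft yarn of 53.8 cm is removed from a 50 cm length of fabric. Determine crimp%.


Formula: Crimp% = ((L_yarn - L_fabric) / L_fabric) * 100
Step 1: Extension = 53.8 - 50 = 3.8 cm
Step 2: Crimp% = (3.8 / 50) * 100
Step 3: Crimp% = 0.076 * 100 = 7.6%

7.6%


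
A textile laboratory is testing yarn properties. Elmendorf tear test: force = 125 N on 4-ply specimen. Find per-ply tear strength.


Formula: Per-ply strength = Total force / Number of plies
Per-ply = 125 N / 4
Per-ply = 31.25 N

31.25 N


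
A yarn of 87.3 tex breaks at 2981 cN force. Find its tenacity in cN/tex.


Formula: Tenacity = Breaking force / Linear density
Tenacity = 2981 cN / 87.3 tex
Tenacity = 34.15 cN/tex

34.15 cN/tex


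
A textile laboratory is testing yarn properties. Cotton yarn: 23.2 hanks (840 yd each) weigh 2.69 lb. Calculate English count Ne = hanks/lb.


Formula: Ne = hanks / mass_lb
Substituting: Ne = 23.2 / 2.69
Ne = 8.6

8.6 Ne


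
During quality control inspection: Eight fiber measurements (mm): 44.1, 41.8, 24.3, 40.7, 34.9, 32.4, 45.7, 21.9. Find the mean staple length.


Formula: Mean = sum of lengths / count
Sum = 44.1 + 41.8 + 24.3 + 40.7 + 34.9 + 32.4 + 45.7 + 21.9
Sum = 285.8 mm
Mean = 285.8 / 8 = 35.73 mm

35.73 mm


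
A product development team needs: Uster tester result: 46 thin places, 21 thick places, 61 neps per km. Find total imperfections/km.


Formula: Total = thin places + thick places + neps
Total = 46 + 21 + 61
Total = 128 imperfections/km

128 imperfections/km


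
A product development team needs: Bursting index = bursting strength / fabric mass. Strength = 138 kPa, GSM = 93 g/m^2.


Formula: Bursting Index = Bursting Strength / Fabric GSM
BI = 138 kPa / 93 g/m^2
BI = 1.484 kPa/(g/m^2)

1.484 kPa/(g/m^2)


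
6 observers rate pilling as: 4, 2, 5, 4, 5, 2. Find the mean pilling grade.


Formula: Mean = sum / count
Sum = 4 + 2 + 5 + 4 + 5 + 2 = 22
Mean = 22 / 6 = 3.7

3.7


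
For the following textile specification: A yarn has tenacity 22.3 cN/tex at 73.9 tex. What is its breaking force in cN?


Formula: Breaking force = Tenacity * Linear density
F = 22.3 cN/tex * 73.9 tex
F = 1647.97 cN

1647.97 cN


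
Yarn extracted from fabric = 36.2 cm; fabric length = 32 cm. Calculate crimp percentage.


Formula: Crimp% = ((L_yarn - L_fabric) / L_fabric) * 100
Step 1: Extension = 36.2 - 32 = 4.2 cm
Step 2: Crimp% = (4.2 / 32) * 100
Step 3: Crimp% = 0.13125 * 100 = 13.125% ≈ 13.1%

13.1%


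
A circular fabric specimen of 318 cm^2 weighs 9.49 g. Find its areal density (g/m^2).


Formula: GSM = mass_g / area_m2
Step 1: Convert area: 318 cm^2 = 318 / 10000 = 0.0318 m^2
Step 2: GSM = 9.49 g / 0.0318 m^2 = 298.4 g/m^2

298.4 g/m^2


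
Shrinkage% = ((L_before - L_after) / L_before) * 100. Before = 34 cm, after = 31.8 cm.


Formula: Shrinkage% = ((L_before - L_after) / L_before) * 100
Step 1: Shrinkage = 34 - 31.8 = 2.2 cm
Step 2: Shrinkage% = (2.2 / 34) * 100
Step 3: Shrinkage% = 0.064706 * 100 = 6.4706% ≈ 6.5%

6.5%


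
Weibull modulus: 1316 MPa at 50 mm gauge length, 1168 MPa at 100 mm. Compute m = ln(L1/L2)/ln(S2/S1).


Formula: m = ln(L1/L2) / ln(S2/S1)
Step 1: ln(L1/L2) = ln(50/100) = -0.69315
Step 2: S2/S1 = 1168/1316 = 0.88754
Step 3: ln(S2/S1) = ln(0.88754) = -0.11930
Step 4: m = -0.69315 / -0.11930 = 5.81

5.81 (Weibull m)


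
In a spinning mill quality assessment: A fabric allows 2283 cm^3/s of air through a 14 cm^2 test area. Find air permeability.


Formula: Air Permeability = Airflow / Test Area
AP = 2283 cm^3/s / 14 cm^2
AP = 163.1 cm^3/s/cm^2

163.1 cm^3/s/cm^2


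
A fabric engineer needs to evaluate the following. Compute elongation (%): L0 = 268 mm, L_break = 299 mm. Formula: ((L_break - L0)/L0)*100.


Formula: Elongation (%) = ((L_break - L0) / L0) * 100
Step 1: Extension = 299 - 268 = 31 mm
Step 2: Elongation = (31 / 268) * 100
Step 3: Elongation = 0.115672 * 100 = 11.5672% ≈ 11.6%

11.6%


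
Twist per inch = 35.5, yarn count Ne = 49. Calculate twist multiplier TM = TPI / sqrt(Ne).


Formula: TM = TPI / sqrt(Ne)
Step 1: sqrt(Ne) = sqrt(49) = 7
Step 2: TM = 35.5 / 7 = 5.07

5.07 TM


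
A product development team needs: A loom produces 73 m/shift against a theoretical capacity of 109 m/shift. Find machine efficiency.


Formula: Efficiency% = (Actual output / Theoretical output) * 100
Efficiency% = (73 / 109) * 100
Efficiency% = 0.669725 * 100 = 66.9725% ≈ 67.0%

67.0%


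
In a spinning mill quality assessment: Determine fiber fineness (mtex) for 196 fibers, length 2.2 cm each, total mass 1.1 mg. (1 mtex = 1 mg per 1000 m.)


Formula: fineness (mtex) = mass (mg) / total length (km) = (mass_mg / total_length_m) * 1000
Step 1: Convert fiber length: 2.2 cm = 0.022 m
Step 2: Total fiber length = 196 * 0.022 = 4.312 m
Step 3: Linear density = 1.1 mg / 4.312 m = 0.2551 mg/m
Step 4: fineness = 0.2551 * 1000 = 255.1 mtex

255.1 mtex


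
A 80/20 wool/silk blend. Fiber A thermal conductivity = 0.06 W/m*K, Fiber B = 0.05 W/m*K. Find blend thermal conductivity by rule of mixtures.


Formula: Blend property = (fraction_A * property_A) + (fraction_B * property_B)
Step 1: Contribution A = 80/100 * 0.06 W/m*K = 0.048 W/m*K
Step 2: Contribution B = 20/100 * 0.05 W/m*K = 0.01 W/m*K
Step 3: Blend thermal conductivity = 0.048 + 0.01 = 0.058 W/m*K

0.058 W/m*K


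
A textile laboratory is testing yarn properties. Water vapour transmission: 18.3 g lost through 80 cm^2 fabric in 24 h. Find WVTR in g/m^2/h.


Formula: WVTR = mass_loss / (area * time)
Step 1: Convert area: 80 cm^2 = 0.008 m^2
Step 2: WVTR = 18.3 g / (0.008 m^2 * 24 h)
Step 3: WVTR = 18.3 / 0.192 = 95.3 g/m^2/h

95.3 g/m^2/h


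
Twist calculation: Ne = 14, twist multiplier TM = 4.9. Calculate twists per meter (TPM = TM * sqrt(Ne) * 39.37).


Formula: TPM = TM * sqrt(Ne) * 39.37
Step 1: sqrt(Ne) = sqrt(14) = 3.7417
Step 2: TM * sqrt(Ne) = 4.9 * 3.7417 = 18.3343
Step 3: TPM = 18.3343 * 39.37 = 722 twists/m

722 twists/m


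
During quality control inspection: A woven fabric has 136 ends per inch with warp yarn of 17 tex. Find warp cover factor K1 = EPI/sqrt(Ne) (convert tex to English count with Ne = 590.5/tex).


Formula: K1 = EPI / sqrt(Ne), with Ne = 590.5 / tex_warp
Step 1: Ne = 590.5 / 17 = 34.735
Step 2: sqrt(Ne) = sqrt(34.735) = 5.8936
Step 3: K1 = 136 / 5.8936 = 23.1

23.1


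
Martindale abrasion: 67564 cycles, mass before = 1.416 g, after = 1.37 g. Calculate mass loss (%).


Formula: Mass loss% = ((m_before - m_after) / m_before) * 100
Step 1: Mass loss = 1.416 - 1.37 = 0.046 g
Step 2: Ratio = 0.046 / 1.416 = 0.0324859
Step 3: Mass loss% = 0.0324859 * 100 = 3.24859% ≈ 3.25%

3.25%


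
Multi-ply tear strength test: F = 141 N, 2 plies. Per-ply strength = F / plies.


Formula: Per-ply strength = Total force / Number of plies
Per-ply = 141 N / 2
Per-ply = 70.5 N

70.5 N


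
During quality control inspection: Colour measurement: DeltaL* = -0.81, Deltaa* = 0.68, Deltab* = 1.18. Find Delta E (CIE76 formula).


Formula: Delta E = sqrt(dL*^2 + da*^2 + db*^2)
Step 1: dL*^2 = (-0.81)^2 = 0.6561
Step 2: da*^2 = 0.68^2 = 0.4624
Step 3: db*^2 = 1.18^2 = 1.3924
Step 4: Sum = 0.6561 + 0.4624 + 1.3924 = 2.5109
Step 5: Delta E = sqrt(2.5109) = 1.58

1.58 Delta E


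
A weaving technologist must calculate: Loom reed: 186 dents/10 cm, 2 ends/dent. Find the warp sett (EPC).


Formula: EPC = (dents per 10 cm * ends per dent) / 10
Step 1: Total ends per 10 cm = 186 * 2 = 372
Step 2: EPC = 372 / 10 = 37.2 ends/cm

37.2 ends/cm


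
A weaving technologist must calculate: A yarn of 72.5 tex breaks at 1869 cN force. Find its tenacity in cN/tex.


Formula: Tenacity = Breaking force / Linear density
Tenacity = 1869 cN / 72.5 tex
Tenacity = 25.78 cN/tex

25.78 cN/tex


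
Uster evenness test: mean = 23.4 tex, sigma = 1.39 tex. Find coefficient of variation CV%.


Formula: CV% = (standard deviation / mean) * 100
Step 1: Ratio = 1.39 / 23.4 = 0.059402
Step 2: CV% = 0.059402 * 100 = 5.9402% ≈ 5.9%

5.9%


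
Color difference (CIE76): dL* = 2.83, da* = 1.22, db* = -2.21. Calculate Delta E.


Formula: Delta E = sqrt(dL*^2 + da*^2 + db*^2)
Step 1: dL*^2 = 2.83^2 = 8.0089
Step 2: da*^2 = 1.22^2 = 1.4884
Step 3: db*^2 = (-2.21)^2 = 4.8841
Step 4: Sum = 8.0089 + 1.4884 + 4.8841 = 14.3814
Step 5: Delta E = sqrt(14.3814) = 3.79

3.79 Delta E


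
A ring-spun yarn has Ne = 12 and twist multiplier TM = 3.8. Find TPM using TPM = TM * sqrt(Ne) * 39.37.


Formula: TPM = TM * sqrt(Ne) * 39.37
Step 1: sqrt(Ne) = sqrt(12) = 3.4641
Step 2: TM * sqrt(Ne) = 3.8 * 3.4641 = 13.1636
Step 3: TPM = 13.1636 * 39.37 = 518 twists/m

518 twists/m


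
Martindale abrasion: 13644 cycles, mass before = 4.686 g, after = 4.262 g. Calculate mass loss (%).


Formula: Mass loss% = ((m_before - m_after) / m_before) * 100
Step 1: Mass loss = 4.686 - 4.262 = 0.424 g
Step 2: Ratio = 0.424 / 4.686 = 0.0904823
Step 3: Mass loss% = 0.0904823 * 100 = 9.04823% ≈ 9.05%

9.05%


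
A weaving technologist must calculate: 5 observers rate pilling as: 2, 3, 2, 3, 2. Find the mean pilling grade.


Formula: Mean = sum / count
Sum = 2 + 3 + 2 + 3 + 2 = 12
Mean = 12 / 5 = 2.4

2.4


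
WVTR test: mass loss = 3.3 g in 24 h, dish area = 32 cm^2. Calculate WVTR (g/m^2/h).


Formula: WVTR = mass_loss / (area * time)
Step 1: Convert area: 32 cm^2 = 0.0032 m^2
Step 2: WVTR = 3.3 g / (0.0032 m^2 * 24 h)
Step 3: WVTR = 3.3 / 0.0768 = 43.0 g/m^2/h

43.0 g/m^2/h


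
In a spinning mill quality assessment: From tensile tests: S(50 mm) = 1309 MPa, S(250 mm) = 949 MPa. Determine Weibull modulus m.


Formula: m = ln(L1/L2) / ln(S2/S1)
Step 1: ln(L1/L2) = ln(50/250) = -1.60944
Step 2: S2/S1 = 949/1309 = 0.72498
Step 3: ln(S2/S1) = ln(0.72498) = -0.32161
Step 4: m = -1.60944 / -0.32161 = 5.00

5.00 (Weibull m)


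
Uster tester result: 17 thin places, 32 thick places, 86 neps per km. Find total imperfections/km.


Formula: Total = thin places + thick places + neps
Total = 17 + 32 + 86
Total = 135 imperfections/km

135 imperfections/km


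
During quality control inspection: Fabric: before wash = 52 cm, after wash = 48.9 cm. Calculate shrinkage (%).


Formula: Shrinkage% = ((L_before - L_after) / L_before) * 100
Step 1: Shrinkage = 52 - 48.9 = 3.1 cm
Step 2: Shrinkage% = (3.1 / 52) * 100
Step 3: Shrinkage% = 0.059615 * 100 = 5.9615% ≈ 6.0%

6.0%


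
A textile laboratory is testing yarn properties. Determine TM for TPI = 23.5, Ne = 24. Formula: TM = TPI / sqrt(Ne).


Formula: TM = TPI / sqrt(Ne)
Step 1: sqrt(Ne) = sqrt(24) = 4.899
Step 2: TM = 23.5 / 4.899 = 4.80

4.80 TM


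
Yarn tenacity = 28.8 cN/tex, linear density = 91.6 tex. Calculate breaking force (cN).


Formula: Breaking force = Tenacity * Linear density
F = 28.8 cN/tex * 91.6 tex
F = 2638.08 cN

2638.08 cN


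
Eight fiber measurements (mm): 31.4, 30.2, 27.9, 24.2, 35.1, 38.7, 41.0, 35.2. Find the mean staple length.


Formula: Mean = sum of lengths / count
Sum = 31.4 + 30.2 + 27.9 + 24.2 + 35.1 + 38.7 + 41.0 + 35.2
Sum = 263.7 mm
Mean = 263.7 / 8 = 32.96 mm

32.96 mm


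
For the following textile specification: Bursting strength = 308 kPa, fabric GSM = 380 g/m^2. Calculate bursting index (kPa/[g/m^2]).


Formula: Bursting Index = Bursting Strength / Fabric GSM
BI = 308 kPa / 380 g/m^2
BI = 0.811 kPa/(g/m^2)

0.811 kPa/(g/m^2)


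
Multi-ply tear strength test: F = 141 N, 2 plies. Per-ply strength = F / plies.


Formula: Per-ply strength = Total force / Number of plies
Per-ply = 141 N / 2
Per-ply = 70.5 N

70.5 N


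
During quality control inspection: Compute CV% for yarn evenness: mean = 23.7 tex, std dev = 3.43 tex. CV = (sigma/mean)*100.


Formula: CV% = (standard deviation / mean) * 100
Step 1: Ratio = 3.43 / 23.7 = 0.144726
Step 2: CV% = 0.144726 * 100 = 14.4726% ≈ 14.5%

14.5%


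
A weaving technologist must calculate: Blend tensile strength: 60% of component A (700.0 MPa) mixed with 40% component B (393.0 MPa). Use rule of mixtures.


Formula: Blend property = (fraction_A * property_A) + (fraction_B * property_B)
Step 1: Contribution A = 60/100 * 700.0 MPa = 420.0 MPa
Step 2: Contribution B = 40/100 * 393.0 MPa = 157.2 MPa
Step 3: Blend tensile strength = 420.0 + 157.2 = 577.2 MPa

577.2 MPa


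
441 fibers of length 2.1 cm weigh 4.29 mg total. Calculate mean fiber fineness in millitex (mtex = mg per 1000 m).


Formula: fineness (mtex) = mass (mg) / total length (km) = (mass_mg / total_length_m) * 1000
Step 1: Convert fiber length: 2.1 cm = 0.021 m
Step 2: Total fiber length = 441 * 0.021 = 9.261 m
Step 3: Linear density = 4.29 mg / 9.261 m = 0.4632 mg/m
Step 4: fineness = 0.4632 * 1000 = 463.2 mtex

463.2 mtex


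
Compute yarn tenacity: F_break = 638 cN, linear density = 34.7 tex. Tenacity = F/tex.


Formula: Tenacity = Breaking force / Linear density
Tenacity = 638 cN / 34.7 tex
Tenacity = 18.39 cN/tex

18.39 cN/tex


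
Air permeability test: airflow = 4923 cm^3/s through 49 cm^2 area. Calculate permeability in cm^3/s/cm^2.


Formula: Air Permeability = Airflow / Test Area
AP = 4923 cm^3/s / 49 cm^2
AP = 100.5 cm^3/s/cm^2

100.5 cm^3/s/cm^2


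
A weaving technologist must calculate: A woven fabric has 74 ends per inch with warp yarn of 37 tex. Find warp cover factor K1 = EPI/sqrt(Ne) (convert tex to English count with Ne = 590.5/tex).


Formula: K1 = EPI / sqrt(Ne), with Ne = 590.5 / tex_warp
Step 1: Ne = 590.5 / 37 = 15.959
Step 2: sqrt(Ne) = sqrt(15.959) = 3.9949
Step 3: K1 = 74 / 3.9949 = 18.5

18.5


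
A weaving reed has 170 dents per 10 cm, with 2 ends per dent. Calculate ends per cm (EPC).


Formula: EPC = (dents per 10 cm * ends per dent) / 10
Step 1: Total ends per 10 cm = 170 * 2 = 340
Step 2: EPC = 340 / 10 = 34.0 ends/cm

34.0 ends/cm


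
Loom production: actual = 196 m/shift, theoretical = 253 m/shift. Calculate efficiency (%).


Formula: Efficiency% = (Actual output / Theoretical output) * 100
Efficiency% = (196 / 253) * 100
Efficiency% = 0.774704 * 100 = 77.4704% ≈ 77.5%

77.5%


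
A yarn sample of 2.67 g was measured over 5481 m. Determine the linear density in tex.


Formula: Tex = (mass_g / length_m) * 1000
Substituting: Tex = (2.67 / 5481) * 1000
Intermediate: 2.67 / 5481 = 0.00048714 g/m
Tex = 0.00048714 * 1000 = 0.49 tex

0.49 tex


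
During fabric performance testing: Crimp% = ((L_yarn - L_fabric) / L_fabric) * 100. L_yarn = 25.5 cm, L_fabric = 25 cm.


Formula: Crimp% = ((L_yarn - L_fabric) / L_fabric) * 100
Step 1: Extension = 25.5 - 25 = 0.5 cm
Step 2: Crimp% = (0.5 / 25) * 100
Step 3: Crimp% = 0.02 * 100 = 2.0%

2.0%


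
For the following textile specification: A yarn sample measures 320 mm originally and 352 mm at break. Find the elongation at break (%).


Formula: Elongation (%) = ((L_break - L0) / L0) * 100
Step 1: Extension = 352 - 320 = 32 mm
Step 2: Elongation = (32 / 320) * 100
Step 3: Elongation = 0.1 * 100 = 10.0%

10.0%


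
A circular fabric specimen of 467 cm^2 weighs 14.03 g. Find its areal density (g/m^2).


Formula: GSM = mass_g / area_m2
Step 1: Convert area: 467 cm^2 = 467 / 10000 = 0.0467 m^2
Step 2: GSM = 14.03 g / 0.0467 m^2 = 300.4 g/m^2

300.4 g/m^2


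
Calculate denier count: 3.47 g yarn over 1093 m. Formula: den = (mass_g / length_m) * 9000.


Formula: den = (mass_g / length_m) * 9000
Substituting: den = (3.47 / 1093) * 9000
Intermediate: 3.47 / 1093 = 0.00317475 g/m
den = 0.00317475 * 9000 = 28.6 denier

28.6 denier


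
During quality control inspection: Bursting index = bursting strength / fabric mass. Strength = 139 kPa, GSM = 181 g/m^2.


Formula: Bursting Index = Bursting Strength / Fabric GSM
BI = 139 kPa / 181 g/m^2
BI = 0.768 kPa/(g/m^2)

0.768 kPa/(g/m^2)


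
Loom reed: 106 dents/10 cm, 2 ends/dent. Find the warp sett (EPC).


Formula: EPC = (dents per 10 cm * ends per dent) / 10
Step 1: Total ends per 10 cm = 106 * 2 = 212
Step 2: EPC = 212 / 10 = 21.2 ends/cm

21.2 ends/cm


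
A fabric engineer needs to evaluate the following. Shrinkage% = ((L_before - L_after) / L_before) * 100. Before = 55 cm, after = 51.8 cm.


Formula: Shrinkage% = ((L_before - L_after) / L_before) * 100
Step 1: Shrinkage = 55 - 51.8 = 3.2 cm
Step 2: Shrinkage% = (3.2 / 55) * 100
Step 3: Shrinkage% = 0.058182 * 100 = 5.8182% ≈ 5.8%

5.8%


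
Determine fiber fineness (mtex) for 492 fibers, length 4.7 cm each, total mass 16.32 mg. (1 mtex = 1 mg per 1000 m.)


Formula: fineness (mtex) = mass (mg) / total length (km) = (mass_mg / total_length_m) * 1000
Step 1: Convert fiber length: 4.7 cm = 0.047 m
Step 2: Total fiber length = 492 * 0.047 = 23.124 m
Step 3: Linear density = 16.32 mg / 23.124 m = 0.7058 mg/m
Step 4: fineness = 0.7058 * 1000 = 705.8 mtex

705.8 mtex


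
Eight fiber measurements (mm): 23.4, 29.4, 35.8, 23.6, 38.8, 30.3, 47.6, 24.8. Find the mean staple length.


Formula: Mean = sum of lengths / count
Sum = 23.4 + 29.4 + 35.8 + 23.6 + 38.8 + 30.3 + 47.6 + 24.8
Sum = 253.7 mm
Mean = 253.7 / 8 = 31.71 mm

31.71 mm


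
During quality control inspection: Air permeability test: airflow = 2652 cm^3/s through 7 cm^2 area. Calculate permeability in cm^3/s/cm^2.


Formula: Air Permeability = Airflow / Test Area
AP = 2652 cm^3/s / 7 cm^2
AP = 378.9 cm^3/s/cm^2

378.9 cm^3/s/cm^2


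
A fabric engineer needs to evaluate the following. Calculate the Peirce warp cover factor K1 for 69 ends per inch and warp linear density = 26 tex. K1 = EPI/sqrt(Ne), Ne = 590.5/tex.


Formula: K1 = EPI / sqrt(Ne), with Ne = 590.5 / tex_warp
Step 1: Ne = 590.5 / 26 = 22.712
Step 2: sqrt(Ne) = sqrt(22.712) = 4.7657
Step 3: K1 = 69 / 4.7657 = 14.5

14.5


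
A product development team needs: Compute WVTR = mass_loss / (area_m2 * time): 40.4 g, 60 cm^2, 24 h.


Formula: WVTR = mass_loss / (area * time)
Step 1: Convert area: 60 cm^2 = 0.006 m^2
Step 2: WVTR = 40.4 g / (0.006 m^2 * 24 h)
Step 3: WVTR = 40.4 / 0.144 = 280.6 g/m^2/h

280.6 g/m^2/h


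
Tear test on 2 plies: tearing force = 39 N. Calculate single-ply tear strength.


Formula: Per-ply strength = Total force / Number of plies
Per-ply = 39 N / 2
Per-ply = 19.5 N

19.5 N


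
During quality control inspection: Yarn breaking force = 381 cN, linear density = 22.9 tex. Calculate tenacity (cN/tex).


Formula: Tenacity = Breaking force / Linear density
Tenacity = 381 cN / 22.9 tex
Tenacity = 16.64 cN/tex

16.64 cN/tex


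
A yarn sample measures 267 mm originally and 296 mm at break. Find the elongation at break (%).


Formula: Elongation (%) = ((L_break - L0) / L0) * 100
Step 1: Extension = 296 - 267 = 29 mm
Step 2: Elongation = (29 / 267) * 100
Step 3: Elongation = 0.108614 * 100 = 10.8614% ≈ 10.9%

10.9%


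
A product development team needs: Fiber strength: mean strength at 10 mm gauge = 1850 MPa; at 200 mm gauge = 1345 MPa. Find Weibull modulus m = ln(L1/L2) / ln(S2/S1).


Formula: m = ln(L1/L2) / ln(S2/S1)
Step 1: ln(L1/L2) = ln(10/200) = -2.99573
Step 2: S2/S1 = 1345/1850 = 0.72703
Step 3: ln(S2/S1) = ln(0.72703) = -0.31879
Step 4: m = -2.99573 / -0.31879 = 9.40

9.40 (Weibull m)


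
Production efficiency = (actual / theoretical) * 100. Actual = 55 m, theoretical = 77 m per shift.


Formula: Efficiency% = (Actual output / Theoretical output) * 100
Efficiency% = (55 / 77) * 100
Efficiency% = 0.714286 * 100 = 71.4286% ≈ 71.4%

71.4%


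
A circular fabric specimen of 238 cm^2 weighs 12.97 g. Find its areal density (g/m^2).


Formula: GSM = mass_g / area_m2
Step 1: Convert area: 238 cm^2 = 238 / 10000 = 0.0238 m^2
Step 2: GSM = 12.97 g / 0.0238 m^2 = 545.0 g/m^2

545.0 g/m^2


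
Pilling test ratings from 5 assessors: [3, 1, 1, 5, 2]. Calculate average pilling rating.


Formula: Mean = sum / count
Sum = 3 + 1 + 1 + 5 + 2 = 12
Mean = 12 / 5 = 2.4

2.4


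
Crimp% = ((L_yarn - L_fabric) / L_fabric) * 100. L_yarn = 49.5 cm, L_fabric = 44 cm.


Formula: Crimp% = ((L_yarn - L_fabric) / L_fabric) * 100
Step 1: Extension = 49.5 - 44 = 5.5 cm
Step 2: Crimp% = (5.5 / 44) * 100
Step 3: Crimp% = 0.125 * 100 = 12.5%

12.5%


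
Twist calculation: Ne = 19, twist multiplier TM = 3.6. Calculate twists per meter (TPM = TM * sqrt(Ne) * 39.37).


Formula: TPM = TM * sqrt(Ne) * 39.37
Step 1: sqrt(Ne) = sqrt(19) = 4.3589
Step 2: TM * sqrt(Ne) = 3.6 * 4.3589 = 15.692
Step 3: TPM = 15.692 * 39.37 = 618 twists/m

618 twists/m


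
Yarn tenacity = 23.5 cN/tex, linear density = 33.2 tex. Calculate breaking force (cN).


Formula: Breaking force = Tenacity * Linear density
F = 23.5 cN/tex * 33.2 tex
F = 780.20 cN

780.20 cN


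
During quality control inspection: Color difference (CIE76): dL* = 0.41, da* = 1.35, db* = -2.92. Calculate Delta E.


Formula: Delta E = sqrt(dL*^2 + da*^2 + db*^2)
Step 1: dL*^2 = 0.41^2 = 0.1681
Step 2: da*^2 = 1.35^2 = 1.8225
Step 3: db*^2 = (-2.92)^2 = 8.5264
Step 4: Sum = 0.1681 + 1.8225 + 8.5264 = 10.517
Step 5: Delta E = sqrt(10.517) = 3.24

3.24 Delta E


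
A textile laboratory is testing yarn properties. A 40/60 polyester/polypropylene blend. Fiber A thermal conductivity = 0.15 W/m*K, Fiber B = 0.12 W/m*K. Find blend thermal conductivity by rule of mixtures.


Formula: Blend property = (fraction_A * property_A) + (fraction_B * property_B)
Step 1: Contribution A = 40/100 * 0.15 W/m*K = 0.06 W/m*K
Step 2: Contribution B = 60/100 * 0.12 W/m*K = 0.072 W/m*K
Step 3: Blend thermal conductivity = 0.06 + 0.072 = 0.132 W/m*K

0.132 W/m*K


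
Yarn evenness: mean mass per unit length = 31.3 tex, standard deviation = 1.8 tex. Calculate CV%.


Formula: CV% = (standard deviation / mean) * 100
Step 1: Ratio = 1.8 / 31.3 = 0.057508
Step 2: CV% = 0.057508 * 100 = 5.7508% ≈ 5.8%

5.8%


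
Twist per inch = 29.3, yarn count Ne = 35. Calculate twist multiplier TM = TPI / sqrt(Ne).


Formula: TM = TPI / sqrt(Ne)
Step 1: sqrt(Ne) = sqrt(35) = 5.9161
Step 2: TM = 29.3 / 5.9161 = 4.95

4.95 TM


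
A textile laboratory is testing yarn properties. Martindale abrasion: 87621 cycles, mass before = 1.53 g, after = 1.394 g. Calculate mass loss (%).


Formula: Mass loss% = ((m_before - m_after) / m_before) * 100
Step 1: Mass loss = 1.53 - 1.394 = 0.136 g
Step 2: Ratio = 0.136 / 1.53 = 0.0888889
Step 3: Mass loss% = 0.0888889 * 100 = 8.88889% ≈ 8.89%

8.89%


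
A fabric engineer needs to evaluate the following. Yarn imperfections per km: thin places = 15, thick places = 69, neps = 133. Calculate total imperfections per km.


Formula: Total = thin places + thick places + neps
Total = 15 + 69 + 133
Total = 217 imperfections/km

217 imperfections/km


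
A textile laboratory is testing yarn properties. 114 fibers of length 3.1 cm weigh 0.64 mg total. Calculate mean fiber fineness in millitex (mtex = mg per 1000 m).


Formula: fineness (mtex) = mass (mg) / total length (km) = (mass_mg / total_length_m) * 1000
Step 1: Convert fiber length: 3.1 cm = 0.031 m
Step 2: Total fiber length = 114 * 0.031 = 3.534 m
Step 3: Linear density = 0.64 mg / 3.534 m = 0.1811 mg/m
Step 4: fineness = 0.1811 * 1000 = 181.1 mtex

181.1 mtex


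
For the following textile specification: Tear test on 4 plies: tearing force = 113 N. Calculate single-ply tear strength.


Formula: Per-ply strength = Total force / Number of plies
Per-ply = 113 N / 4
Per-ply = 28.25 N

28.25 N


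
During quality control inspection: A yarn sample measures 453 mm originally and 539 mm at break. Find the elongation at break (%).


Formula: Elongation (%) = ((L_break - L0) / L0) * 100
Step 1: Extension = 539 - 453 = 86 mm
Step 2: Elongation = (86 / 453) * 100
Step 3: Elongation = 0.189845 * 100 = 18.9845% ≈ 19.0%

19.0%


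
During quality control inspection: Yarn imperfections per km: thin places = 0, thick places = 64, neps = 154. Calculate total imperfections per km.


Formula: Total = thin places + thick places + neps
Total = 0 + 64 + 154
Total = 218 imperfections/km

218 imperfections/km


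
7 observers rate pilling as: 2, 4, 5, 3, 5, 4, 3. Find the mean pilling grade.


Formula: Mean = sum / count
Sum = 2 + 4 + 5 + 3 + 5 + 4 + 3 = 26
Mean = 26 / 7 = 3.7

3.7


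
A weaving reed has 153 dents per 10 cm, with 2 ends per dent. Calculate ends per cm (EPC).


Formula: EPC = (dents per 10 cm * ends per dent) / 10
Step 1: Total ends per 10 cm = 153 * 2 = 306
Step 2: EPC = 306 / 10 = 30.6 ends/cm

30.6 ends/cm


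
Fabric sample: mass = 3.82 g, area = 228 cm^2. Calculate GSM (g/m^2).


Formula: GSM = mass_g / area_m2
Step 1: Convert area: 228 cm^2 = 228 / 10000 = 0.0228 m^2
Step 2: GSM = 3.82 g / 0.0228 m^2 = 167.5 g/m^2

167.5 g/m^2


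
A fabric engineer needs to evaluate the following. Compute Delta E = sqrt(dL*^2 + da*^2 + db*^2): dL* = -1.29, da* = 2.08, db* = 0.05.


Formula: Delta E = sqrt(dL*^2 + da*^2 + db*^2)
Step 1: dL*^2 = (-1.29)^2 = 1.6641
Step 2: da*^2 = 2.08^2 = 4.3264
Step 3: db*^2 = 0.05^2 = 0.0025
Step 4: Sum = 1.6641 + 4.3264 + 0.0025 = 5.993
Step 5: Delta E = sqrt(5.993) = 2.45

2.45 Delta E


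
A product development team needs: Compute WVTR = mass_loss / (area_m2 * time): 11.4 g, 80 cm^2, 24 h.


Formula: WVTR = mass_loss / (area * time)
Step 1: Convert area: 80 cm^2 = 0.008 m^2
Step 2: WVTR = 11.4 g / (0.008 m^2 * 24 h)
Step 3: WVTR = 11.4 / 0.192 = 59.4 g/m^2/h

59.4 g/m^2/h


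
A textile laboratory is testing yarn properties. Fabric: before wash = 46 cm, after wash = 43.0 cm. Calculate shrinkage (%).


Formula: Shrinkage% = ((L_before - L_after) / L_before) * 100
Step 1: Shrinkage = 46 - 43.0 = 3.0 cm
Step 2: Shrinkage% = (3.0 / 46) * 100
Step 3: Shrinkage% = 0.065217 * 100 = 6.5217% ≈ 6.5%

6.5%


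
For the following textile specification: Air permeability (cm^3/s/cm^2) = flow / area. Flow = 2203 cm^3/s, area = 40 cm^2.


Formula: Air Permeability = Airflow / Test Area
AP = 2203 cm^3/s / 40 cm^2
AP = 55.1 cm^3/s/cm^2

55.1 cm^3/s/cm^2


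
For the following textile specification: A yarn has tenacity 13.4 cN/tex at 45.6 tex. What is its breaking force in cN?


Formula: Breaking force = Tenacity * Linear density
F = 13.4 cN/tex * 45.6 tex
F = 611.04 cN

611.04 cN


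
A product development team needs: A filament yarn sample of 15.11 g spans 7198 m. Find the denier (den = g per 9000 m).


Formula: den = (mass_g / length_m) * 9000
Substituting: den = (15.11 / 7198) * 9000
Intermediate: 15.11 / 7198 = 0.00209919 g/m
den = 0.00209919 * 9000 = 18.9 denier

18.9 denier


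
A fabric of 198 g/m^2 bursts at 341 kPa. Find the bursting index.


Formula: Bursting Index = Bursting Strength / Fabric GSM
BI = 341 kPa / 198 g/m^2
BI = 1.722 kPa/(g/m^2)

1.722 kPa/(g/m^2)
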